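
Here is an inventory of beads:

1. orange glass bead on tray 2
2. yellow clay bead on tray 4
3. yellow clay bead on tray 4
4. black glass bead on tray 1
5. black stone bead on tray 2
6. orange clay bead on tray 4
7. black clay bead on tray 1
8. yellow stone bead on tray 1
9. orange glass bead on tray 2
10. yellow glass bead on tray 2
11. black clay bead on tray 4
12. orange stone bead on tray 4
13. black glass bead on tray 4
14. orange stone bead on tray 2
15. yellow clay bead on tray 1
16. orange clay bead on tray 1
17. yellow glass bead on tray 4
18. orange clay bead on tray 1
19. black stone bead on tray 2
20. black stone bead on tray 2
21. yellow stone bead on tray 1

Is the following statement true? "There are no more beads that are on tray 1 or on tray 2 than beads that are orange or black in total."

True

There are 14 beads on tray 1 or on tray 2.
There are 14 beads that are orange or black.
The claim requires 14 ≤ 14, which holds.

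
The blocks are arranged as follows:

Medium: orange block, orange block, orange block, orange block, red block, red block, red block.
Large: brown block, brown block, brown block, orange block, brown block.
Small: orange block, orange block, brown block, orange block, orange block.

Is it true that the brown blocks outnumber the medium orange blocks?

|brown blocks| = 5.
|medium orange blocks| = 4.
The claim requires 5 > 4, which holds.

True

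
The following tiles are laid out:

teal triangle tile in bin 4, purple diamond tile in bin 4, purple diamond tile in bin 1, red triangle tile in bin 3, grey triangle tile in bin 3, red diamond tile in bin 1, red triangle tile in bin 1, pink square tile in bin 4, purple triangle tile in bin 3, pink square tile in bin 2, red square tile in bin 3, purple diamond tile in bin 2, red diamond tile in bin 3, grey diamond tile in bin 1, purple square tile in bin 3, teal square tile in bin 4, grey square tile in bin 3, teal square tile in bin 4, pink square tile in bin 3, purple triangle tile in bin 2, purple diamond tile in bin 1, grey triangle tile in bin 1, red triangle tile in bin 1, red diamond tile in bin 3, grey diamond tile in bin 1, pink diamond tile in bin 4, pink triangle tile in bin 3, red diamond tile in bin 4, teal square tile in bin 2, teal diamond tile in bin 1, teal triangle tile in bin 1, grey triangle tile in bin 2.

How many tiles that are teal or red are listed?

14

red: 8; teal: 6; together 8 + 6 = 14.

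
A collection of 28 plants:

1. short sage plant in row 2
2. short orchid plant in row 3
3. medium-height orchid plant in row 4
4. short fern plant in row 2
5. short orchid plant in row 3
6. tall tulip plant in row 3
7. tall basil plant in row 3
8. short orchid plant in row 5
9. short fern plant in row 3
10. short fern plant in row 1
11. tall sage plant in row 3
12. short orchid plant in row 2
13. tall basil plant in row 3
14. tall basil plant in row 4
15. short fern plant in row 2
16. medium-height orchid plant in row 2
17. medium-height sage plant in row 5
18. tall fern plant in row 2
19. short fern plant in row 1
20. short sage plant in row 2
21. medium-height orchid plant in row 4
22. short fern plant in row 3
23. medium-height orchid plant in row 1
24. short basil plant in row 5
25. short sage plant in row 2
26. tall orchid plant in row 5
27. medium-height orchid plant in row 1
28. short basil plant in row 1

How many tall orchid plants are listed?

1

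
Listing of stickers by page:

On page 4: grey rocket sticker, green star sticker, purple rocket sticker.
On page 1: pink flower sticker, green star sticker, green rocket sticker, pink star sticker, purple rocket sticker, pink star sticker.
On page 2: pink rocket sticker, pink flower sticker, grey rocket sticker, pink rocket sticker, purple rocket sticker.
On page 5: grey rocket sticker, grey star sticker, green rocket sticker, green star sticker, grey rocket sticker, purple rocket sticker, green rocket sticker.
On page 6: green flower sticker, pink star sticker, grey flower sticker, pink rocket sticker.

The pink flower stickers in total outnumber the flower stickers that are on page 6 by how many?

pink flower stickers: 2.
flower stickers on page 6: 2.
2 − 2 = 0.

0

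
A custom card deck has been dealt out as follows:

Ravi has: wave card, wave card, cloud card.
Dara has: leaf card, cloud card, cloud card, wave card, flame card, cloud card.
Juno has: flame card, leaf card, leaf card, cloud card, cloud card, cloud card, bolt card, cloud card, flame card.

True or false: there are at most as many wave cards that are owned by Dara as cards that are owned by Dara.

True

Count of wave cards owned by Dara: 1.
Count of cards owned by Dara: 6.
The claim requires 1 ≤ 6, which holds.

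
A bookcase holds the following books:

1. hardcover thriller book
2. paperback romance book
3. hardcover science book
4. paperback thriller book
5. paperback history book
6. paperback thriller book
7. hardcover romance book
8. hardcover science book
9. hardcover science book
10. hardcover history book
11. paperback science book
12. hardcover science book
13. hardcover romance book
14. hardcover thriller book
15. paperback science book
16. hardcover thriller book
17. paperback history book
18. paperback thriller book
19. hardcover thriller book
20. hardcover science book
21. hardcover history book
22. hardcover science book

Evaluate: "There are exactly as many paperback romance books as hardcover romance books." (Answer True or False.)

There is 1 paperback romance book.
There are 2 hardcover romance books.
The claim requires 1 = 2, which does not hold.

False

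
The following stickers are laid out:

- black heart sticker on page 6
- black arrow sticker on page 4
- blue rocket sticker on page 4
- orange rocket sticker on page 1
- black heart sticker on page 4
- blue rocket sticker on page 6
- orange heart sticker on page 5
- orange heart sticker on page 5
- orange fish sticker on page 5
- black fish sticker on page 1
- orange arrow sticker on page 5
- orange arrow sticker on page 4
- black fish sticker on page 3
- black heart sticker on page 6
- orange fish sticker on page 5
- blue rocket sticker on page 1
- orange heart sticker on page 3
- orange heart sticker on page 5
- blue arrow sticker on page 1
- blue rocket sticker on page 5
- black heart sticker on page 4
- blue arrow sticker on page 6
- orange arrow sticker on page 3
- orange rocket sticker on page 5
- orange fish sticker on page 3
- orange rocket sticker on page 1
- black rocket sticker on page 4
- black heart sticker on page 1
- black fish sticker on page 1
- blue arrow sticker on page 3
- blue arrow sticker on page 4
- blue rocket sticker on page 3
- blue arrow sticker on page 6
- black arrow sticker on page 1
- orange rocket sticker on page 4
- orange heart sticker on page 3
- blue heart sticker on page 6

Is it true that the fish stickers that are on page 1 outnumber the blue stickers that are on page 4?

False

There are 2 fish stickers on page 1.
There are 2 blue stickers on page 4.
The claim requires 2 > 2, which does not hold.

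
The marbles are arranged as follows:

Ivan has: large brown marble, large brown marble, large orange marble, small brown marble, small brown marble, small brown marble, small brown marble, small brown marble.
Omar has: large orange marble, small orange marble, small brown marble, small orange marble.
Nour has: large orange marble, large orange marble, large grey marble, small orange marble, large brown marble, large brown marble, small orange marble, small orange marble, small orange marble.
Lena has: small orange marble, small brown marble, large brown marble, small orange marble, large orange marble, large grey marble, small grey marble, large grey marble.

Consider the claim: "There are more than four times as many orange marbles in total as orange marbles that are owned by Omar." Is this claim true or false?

orange marbles: 13.
orange marbles owned by Omar: 3.
The claim requires 13 > 4 × 3 = 12, which holds.

True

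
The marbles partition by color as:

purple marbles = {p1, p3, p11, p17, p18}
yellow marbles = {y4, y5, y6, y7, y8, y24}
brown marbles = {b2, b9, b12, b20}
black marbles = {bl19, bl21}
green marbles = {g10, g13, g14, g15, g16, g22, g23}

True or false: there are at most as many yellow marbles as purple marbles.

There are 6 yellow marbles.
There are 5 purple marbles.
The claim requires 6 ≤ 5, which does not hold.

False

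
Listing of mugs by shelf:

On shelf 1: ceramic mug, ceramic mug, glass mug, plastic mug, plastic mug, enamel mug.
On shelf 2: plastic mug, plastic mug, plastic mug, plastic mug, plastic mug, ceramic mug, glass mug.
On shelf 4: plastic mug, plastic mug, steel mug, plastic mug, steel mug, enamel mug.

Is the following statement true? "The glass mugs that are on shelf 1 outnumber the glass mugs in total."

False

There is 1 glass mug on shelf 1.
There are 2 glass mugs.
The claim requires 1 > 2, which does not hold.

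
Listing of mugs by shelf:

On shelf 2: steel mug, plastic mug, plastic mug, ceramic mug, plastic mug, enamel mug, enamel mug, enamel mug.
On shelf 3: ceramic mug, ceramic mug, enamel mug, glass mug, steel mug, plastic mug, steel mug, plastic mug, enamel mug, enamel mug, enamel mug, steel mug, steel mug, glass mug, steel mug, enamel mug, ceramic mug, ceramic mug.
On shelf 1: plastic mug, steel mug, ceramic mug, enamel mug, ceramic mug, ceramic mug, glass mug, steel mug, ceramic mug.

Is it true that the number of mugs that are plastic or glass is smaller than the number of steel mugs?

There are 9 mugs that are plastic or glass.
There are 8 steel mugs.
The claim requires 9 < 8, which does not hold.

False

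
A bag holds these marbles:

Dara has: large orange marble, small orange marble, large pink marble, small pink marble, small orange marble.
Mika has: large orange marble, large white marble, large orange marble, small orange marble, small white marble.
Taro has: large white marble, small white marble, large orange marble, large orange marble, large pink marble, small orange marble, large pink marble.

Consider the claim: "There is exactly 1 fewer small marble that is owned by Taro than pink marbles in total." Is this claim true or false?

False

small marbles owned by Taro: 2.
pink marbles: 4.
The claim requires 4 − 2 (= 2) to equal 1, which does not hold.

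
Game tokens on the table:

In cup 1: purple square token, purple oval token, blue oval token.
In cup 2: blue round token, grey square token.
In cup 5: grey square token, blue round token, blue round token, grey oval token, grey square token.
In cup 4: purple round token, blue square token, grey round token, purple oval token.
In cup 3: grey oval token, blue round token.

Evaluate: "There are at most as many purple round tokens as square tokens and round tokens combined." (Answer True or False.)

True

There is 1 purple round token.
square tokens: 5; round tokens: 6; combined: 5 + 6 = 11.
The claim requires 1 ≤ 11, which holds.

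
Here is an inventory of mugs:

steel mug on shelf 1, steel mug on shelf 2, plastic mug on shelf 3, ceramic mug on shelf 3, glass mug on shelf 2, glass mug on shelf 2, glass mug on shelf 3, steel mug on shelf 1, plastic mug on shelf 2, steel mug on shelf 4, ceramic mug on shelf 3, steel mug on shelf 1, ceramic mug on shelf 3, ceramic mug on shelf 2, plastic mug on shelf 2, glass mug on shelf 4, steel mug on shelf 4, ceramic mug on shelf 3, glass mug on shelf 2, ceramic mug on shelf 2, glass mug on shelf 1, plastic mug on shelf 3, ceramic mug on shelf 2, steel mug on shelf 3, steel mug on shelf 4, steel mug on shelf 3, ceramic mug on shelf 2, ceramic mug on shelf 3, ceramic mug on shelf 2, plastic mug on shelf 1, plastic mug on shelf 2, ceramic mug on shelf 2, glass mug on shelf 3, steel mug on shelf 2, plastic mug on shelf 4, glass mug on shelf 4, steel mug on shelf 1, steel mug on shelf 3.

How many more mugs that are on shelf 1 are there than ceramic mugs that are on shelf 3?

mugs on shelf 1: 6.
ceramic mugs on shelf 3: 5.
6 − 5 = 1.

1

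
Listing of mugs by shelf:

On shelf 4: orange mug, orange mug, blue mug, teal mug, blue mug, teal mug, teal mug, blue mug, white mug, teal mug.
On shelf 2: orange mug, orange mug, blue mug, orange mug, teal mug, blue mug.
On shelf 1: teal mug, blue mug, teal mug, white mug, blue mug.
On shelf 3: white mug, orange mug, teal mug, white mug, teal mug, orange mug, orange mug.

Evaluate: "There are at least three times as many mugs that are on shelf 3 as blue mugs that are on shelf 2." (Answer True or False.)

True

mugs on shelf 3: 7.
blue mugs on shelf 2: 2.
The claim requires 7 ≥ 3 × 2 = 6, which holds.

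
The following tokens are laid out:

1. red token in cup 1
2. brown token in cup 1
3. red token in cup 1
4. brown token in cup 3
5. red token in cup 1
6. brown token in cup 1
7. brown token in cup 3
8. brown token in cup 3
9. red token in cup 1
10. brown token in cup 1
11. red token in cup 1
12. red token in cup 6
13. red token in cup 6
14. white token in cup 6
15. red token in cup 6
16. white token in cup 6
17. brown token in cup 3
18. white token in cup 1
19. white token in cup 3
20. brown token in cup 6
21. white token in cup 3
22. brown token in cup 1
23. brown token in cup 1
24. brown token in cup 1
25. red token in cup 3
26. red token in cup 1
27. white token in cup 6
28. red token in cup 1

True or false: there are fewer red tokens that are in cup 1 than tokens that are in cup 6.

red tokens in cup 1: 7.
tokens in cup 6: 7.
The claim requires 7 < 7, which does not hold.

False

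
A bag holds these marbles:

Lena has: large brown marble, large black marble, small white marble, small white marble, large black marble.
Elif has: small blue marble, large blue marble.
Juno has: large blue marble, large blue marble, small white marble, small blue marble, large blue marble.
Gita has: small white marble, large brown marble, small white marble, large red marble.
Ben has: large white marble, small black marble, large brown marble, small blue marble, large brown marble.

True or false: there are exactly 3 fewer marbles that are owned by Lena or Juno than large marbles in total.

False

marbles owned by Lena or Juno: 10.
large marbles: 12.
The claim requires 12 − 10 (= 2) to equal 3, which does not hold.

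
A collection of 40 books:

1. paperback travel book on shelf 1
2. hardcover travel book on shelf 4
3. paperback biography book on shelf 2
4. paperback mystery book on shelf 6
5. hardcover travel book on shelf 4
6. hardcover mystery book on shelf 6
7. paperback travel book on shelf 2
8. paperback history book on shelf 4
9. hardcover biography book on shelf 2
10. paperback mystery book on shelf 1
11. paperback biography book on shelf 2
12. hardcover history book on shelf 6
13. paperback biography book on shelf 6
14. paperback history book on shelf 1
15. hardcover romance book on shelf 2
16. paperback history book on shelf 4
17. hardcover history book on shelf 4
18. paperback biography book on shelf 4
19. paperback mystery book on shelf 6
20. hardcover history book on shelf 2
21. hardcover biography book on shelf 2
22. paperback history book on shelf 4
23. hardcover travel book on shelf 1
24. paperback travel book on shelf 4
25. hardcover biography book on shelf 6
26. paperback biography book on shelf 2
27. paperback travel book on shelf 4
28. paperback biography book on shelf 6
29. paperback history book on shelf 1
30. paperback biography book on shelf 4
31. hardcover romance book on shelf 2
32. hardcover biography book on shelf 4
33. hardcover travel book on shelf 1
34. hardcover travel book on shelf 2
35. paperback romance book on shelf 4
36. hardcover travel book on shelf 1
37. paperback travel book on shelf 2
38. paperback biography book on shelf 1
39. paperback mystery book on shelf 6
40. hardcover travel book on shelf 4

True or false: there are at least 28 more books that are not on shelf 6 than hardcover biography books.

True

There are 32 books that are not on shelf 6.
There are 4 hardcover biography books.
The claim requires 32 − 4 = 28 ≥ 28, which holds.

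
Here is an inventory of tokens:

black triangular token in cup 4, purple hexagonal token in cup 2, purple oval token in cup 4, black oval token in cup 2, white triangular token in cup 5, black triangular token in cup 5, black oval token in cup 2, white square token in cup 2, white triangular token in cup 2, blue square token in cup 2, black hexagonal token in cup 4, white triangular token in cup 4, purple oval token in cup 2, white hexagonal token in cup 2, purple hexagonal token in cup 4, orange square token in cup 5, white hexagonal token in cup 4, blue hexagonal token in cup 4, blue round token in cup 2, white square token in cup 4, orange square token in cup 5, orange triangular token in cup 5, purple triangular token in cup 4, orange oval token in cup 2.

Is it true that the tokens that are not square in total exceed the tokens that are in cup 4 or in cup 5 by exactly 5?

There are 19 tokens that are not square.
There are 14 tokens in cup 4 or in cup 5.
The claim requires 19 − 14 (= 5) to equal 5, which holds.

True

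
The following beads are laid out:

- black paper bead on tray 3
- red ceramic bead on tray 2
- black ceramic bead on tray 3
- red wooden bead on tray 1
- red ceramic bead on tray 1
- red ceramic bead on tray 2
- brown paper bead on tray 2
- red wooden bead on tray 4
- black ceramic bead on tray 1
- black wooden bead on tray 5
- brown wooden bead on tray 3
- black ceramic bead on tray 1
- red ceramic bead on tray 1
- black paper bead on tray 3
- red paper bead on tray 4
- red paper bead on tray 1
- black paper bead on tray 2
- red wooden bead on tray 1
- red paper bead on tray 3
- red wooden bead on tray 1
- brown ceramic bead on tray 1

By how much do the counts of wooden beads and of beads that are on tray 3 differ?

1

wooden beads: 6. beads on tray 3: 5.
|6 − 5| = 6 − 5 = 1.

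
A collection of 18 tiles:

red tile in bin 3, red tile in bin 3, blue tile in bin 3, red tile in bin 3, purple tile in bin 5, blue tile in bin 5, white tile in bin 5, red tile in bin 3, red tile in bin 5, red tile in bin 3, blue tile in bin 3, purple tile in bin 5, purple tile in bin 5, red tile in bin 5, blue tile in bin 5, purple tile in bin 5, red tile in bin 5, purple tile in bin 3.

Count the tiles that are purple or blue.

9

blue: 4; purple: 5; together 4 + 5 = 9.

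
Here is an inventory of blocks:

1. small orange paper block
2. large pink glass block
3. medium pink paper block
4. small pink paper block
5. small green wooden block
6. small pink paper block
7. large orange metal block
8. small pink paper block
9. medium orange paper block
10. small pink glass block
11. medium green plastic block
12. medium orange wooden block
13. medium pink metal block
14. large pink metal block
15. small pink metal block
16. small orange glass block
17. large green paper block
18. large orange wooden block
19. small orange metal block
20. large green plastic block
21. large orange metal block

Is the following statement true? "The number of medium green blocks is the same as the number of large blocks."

False

|medium green blocks| = 1.
|large blocks| = 7.
The claim requires 1 = 7, which does not hold.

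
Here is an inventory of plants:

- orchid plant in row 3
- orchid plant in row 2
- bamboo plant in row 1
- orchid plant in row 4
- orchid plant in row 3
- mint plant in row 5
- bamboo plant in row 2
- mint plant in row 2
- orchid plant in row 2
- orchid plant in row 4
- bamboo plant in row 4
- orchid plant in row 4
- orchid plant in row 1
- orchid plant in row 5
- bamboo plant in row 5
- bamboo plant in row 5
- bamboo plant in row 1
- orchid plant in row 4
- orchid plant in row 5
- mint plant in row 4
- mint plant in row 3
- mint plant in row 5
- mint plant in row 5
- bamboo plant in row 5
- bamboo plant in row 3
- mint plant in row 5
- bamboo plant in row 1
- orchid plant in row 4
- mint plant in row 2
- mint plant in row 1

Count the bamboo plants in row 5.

3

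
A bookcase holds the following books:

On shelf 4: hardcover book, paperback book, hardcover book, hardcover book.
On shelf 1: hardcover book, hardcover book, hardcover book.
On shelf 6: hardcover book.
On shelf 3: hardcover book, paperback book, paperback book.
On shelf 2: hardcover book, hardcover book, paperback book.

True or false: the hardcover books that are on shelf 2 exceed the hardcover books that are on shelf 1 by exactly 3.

False

hardcover books on shelf 2: 2.
hardcover books on shelf 1: 3.
The claim requires 2 − 3 (= -1) to equal 3, which does not hold.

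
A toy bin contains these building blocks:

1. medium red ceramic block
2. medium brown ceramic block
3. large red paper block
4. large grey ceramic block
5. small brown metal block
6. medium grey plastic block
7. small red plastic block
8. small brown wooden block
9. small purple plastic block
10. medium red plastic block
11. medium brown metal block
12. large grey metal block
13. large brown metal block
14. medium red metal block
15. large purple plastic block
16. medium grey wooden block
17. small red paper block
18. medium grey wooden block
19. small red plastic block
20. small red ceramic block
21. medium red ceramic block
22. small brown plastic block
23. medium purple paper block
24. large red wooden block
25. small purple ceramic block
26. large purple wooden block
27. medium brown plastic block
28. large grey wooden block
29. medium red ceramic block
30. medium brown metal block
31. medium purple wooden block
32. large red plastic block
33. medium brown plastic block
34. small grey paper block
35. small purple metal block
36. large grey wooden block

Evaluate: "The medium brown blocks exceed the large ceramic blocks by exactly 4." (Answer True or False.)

True

|medium brown blocks| = 5.
|large ceramic blocks| = 1.
The claim requires 5 − 1 (= 4) to equal 4, which holds.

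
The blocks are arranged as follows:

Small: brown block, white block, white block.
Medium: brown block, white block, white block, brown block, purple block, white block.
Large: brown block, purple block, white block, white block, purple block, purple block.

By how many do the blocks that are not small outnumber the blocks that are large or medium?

blocks that are not small: 12.
blocks that are large or medium: 12.
12 − 12 = 0.

0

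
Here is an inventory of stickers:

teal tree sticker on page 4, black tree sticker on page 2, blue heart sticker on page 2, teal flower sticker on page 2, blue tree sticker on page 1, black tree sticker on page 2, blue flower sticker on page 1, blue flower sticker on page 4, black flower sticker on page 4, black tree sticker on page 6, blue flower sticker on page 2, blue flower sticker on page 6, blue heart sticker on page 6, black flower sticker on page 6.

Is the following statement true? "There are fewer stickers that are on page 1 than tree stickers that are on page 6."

|stickers on page 1| = 2.
|tree stickers on page 6| = 1.
The claim requires 2 < 1, which does not hold.

False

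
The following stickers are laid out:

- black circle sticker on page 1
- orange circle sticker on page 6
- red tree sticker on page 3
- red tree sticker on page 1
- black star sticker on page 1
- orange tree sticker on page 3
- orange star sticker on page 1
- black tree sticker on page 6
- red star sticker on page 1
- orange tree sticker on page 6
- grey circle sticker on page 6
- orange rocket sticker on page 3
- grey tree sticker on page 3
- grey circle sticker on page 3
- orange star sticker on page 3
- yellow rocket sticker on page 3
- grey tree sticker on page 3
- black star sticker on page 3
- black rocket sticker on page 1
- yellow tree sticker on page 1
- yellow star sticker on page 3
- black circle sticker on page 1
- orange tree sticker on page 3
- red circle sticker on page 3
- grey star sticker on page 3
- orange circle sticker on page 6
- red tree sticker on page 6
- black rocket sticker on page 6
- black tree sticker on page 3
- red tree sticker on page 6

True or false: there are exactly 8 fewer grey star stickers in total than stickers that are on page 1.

grey star stickers: 1.
stickers on page 1: 8.
The claim requires 8 − 1 (= 7) to equal 8, which does not hold.

False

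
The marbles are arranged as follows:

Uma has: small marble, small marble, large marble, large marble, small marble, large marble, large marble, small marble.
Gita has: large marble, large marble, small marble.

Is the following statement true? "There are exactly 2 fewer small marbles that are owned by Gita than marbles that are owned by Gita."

True

Count of small marbles owned by Gita: 1.
Count of marbles owned by Gita: 3.
The claim requires 3 − 1 (= 2) to equal 2, which holds.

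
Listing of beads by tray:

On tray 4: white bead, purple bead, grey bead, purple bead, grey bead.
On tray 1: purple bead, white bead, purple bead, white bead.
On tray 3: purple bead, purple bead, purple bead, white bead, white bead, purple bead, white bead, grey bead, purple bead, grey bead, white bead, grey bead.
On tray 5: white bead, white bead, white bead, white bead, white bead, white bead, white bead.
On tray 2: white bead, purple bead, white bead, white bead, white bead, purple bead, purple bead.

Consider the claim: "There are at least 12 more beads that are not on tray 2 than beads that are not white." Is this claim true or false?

False

There are 28 beads that are not on tray 2.
There are 17 beads that are not white.
The claim requires 28 − 17 = 11 ≥ 12, which does not hold.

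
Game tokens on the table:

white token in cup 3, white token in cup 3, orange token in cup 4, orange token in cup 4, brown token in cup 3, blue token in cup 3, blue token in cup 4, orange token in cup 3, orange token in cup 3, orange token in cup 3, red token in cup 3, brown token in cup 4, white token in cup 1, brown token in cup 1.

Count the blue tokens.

2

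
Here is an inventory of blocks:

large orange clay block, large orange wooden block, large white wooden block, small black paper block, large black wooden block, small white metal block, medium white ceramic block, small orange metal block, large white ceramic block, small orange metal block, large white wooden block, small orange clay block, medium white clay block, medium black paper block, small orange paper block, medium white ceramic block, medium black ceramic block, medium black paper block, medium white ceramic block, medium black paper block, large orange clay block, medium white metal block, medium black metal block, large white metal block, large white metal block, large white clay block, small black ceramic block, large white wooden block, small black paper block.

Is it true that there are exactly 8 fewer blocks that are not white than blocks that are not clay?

True

|blocks that are not white| = 16.
|blocks that are not clay| = 24.
The claim requires 24 − 16 (= 8) to equal 8, which holds.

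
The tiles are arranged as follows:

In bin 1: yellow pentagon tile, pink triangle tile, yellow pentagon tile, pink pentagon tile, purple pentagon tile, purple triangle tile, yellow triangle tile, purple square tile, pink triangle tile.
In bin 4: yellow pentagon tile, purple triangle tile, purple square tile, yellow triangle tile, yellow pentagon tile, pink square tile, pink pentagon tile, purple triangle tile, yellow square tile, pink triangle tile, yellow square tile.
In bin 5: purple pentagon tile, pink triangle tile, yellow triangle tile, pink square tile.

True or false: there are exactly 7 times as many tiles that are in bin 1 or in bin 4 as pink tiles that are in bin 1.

False

|tiles in bin 1 or in bin 4| = 20.
|pink tiles in bin 1| = 3.
The claim requires 20 = 7 × 3 = 21, which does not hold.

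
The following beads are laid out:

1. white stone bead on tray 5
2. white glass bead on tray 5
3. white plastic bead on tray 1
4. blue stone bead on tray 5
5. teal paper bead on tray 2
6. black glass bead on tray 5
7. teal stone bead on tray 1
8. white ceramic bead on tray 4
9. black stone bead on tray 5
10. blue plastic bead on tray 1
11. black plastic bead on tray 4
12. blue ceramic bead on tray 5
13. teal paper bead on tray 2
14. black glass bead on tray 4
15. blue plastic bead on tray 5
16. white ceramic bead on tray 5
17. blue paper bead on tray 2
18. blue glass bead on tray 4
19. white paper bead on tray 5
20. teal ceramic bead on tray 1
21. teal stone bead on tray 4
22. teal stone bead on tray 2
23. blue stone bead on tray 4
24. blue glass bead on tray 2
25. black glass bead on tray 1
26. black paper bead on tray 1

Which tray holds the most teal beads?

tray 2

Counts by tray (restricted to teal beads): tray 2→3, tray 1→2, tray 4→1, tray 5→0.
The maximum is 3, held uniquely by tray 2.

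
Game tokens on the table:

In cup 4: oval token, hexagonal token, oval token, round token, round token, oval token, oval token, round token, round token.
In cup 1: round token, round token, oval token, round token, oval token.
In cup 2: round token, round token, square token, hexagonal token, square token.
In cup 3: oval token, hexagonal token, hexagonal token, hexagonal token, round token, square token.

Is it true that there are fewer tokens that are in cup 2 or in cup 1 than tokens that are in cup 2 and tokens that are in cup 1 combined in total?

False

|tokens in cup 2 or in cup 1| = 10.
tokens in cup 2: 5; tokens in cup 1: 5; combined: 5 + 5 = 10.
The claim requires 10 < 10, which does not hold.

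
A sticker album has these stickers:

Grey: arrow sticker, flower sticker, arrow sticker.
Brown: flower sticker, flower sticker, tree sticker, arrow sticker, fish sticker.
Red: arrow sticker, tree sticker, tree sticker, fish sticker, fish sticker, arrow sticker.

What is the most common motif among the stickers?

Counts by motif: arrow 5, flower 3, tree 3, fish 3.
The maximum is 5, held uniquely by arrow.

arrow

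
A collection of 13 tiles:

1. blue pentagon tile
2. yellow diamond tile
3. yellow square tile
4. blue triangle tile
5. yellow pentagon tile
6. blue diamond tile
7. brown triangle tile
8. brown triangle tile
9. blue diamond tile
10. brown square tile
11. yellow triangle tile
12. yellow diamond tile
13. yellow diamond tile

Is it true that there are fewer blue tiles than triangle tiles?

There are 4 blue tiles.
There are 4 triangle tiles.
The claim requires 4 < 4, which does not hold.

False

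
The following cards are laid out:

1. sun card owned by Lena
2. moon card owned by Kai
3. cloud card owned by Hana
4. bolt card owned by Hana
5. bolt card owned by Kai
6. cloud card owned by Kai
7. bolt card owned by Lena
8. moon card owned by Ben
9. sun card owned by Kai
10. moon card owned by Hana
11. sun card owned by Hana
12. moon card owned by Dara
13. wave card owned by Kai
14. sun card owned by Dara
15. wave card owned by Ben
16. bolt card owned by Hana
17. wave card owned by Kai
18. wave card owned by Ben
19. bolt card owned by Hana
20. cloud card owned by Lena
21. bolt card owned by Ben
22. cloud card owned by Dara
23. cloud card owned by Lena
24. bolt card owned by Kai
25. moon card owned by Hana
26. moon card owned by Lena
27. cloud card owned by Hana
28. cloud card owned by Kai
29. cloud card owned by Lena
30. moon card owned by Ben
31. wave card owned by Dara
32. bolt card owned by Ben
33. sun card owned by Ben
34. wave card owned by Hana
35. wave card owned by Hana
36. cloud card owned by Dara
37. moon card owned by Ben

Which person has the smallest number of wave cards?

Lena

Counts by player (restricted to wave cards): Ben→2, Kai→2, Hana→2, Dara→1, Lena→0.
The minimum is 0, held uniquely by Lena.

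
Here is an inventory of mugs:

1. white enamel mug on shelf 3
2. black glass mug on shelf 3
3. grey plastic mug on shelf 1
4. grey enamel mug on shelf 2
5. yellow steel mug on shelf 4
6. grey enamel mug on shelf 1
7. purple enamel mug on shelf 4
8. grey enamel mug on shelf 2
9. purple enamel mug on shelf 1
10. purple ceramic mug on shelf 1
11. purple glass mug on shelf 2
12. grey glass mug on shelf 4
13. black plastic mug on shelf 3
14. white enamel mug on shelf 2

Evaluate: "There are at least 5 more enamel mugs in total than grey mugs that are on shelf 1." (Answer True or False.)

There are 7 enamel mugs.
There are 2 grey mugs on shelf 1.
The claim requires 7 − 2 = 5 ≥ 5, which holds.

True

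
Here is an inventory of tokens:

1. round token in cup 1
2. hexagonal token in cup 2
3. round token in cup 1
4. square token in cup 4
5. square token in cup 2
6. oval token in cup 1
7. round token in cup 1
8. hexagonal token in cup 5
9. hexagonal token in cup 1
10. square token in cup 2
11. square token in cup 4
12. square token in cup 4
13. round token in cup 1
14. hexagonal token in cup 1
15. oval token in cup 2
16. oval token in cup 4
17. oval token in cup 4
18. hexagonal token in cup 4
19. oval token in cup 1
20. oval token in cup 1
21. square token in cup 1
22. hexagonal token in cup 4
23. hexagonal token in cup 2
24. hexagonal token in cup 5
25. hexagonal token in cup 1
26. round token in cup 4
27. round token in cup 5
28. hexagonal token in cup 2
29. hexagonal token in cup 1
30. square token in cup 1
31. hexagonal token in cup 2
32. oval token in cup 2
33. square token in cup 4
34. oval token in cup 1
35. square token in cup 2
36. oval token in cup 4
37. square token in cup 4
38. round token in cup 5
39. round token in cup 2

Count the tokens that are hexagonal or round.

hexagonal: 12; round: 8; together 12 + 8 = 20.

20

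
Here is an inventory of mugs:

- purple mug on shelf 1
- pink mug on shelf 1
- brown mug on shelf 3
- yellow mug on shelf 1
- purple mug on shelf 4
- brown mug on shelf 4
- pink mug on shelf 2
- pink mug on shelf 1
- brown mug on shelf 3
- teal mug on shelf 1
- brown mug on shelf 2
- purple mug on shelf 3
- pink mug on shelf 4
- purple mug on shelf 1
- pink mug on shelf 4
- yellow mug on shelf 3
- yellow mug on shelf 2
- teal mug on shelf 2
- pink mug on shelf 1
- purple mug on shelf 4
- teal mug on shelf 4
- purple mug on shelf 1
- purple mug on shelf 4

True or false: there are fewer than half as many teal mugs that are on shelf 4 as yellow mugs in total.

|teal mugs on shelf 4| = 1.
|yellow mugs| = 3.
The claim requires 2 × 1 = 2 < 3, which holds.

True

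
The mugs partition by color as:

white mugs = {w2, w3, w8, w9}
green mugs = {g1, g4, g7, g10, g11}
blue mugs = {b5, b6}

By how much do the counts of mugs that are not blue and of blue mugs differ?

7

mugs that are not blue: 9. blue mugs: 2.
|9 − 2| = 9 − 2 = 7.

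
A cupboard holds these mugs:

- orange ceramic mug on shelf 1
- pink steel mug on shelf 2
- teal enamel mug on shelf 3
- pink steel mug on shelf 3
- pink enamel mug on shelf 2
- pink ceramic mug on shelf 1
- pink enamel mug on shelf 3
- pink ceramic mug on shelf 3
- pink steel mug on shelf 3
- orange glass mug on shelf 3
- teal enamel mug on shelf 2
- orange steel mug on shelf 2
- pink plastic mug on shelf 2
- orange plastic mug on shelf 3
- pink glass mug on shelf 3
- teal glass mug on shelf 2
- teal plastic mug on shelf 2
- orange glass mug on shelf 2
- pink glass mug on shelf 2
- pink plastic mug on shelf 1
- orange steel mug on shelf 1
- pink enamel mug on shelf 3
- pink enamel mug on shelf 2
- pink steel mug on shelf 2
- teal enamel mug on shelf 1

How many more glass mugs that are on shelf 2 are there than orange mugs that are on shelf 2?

1

glass mugs on shelf 2: 3.
orange mugs on shelf 2: 2.
3 − 2 = 1.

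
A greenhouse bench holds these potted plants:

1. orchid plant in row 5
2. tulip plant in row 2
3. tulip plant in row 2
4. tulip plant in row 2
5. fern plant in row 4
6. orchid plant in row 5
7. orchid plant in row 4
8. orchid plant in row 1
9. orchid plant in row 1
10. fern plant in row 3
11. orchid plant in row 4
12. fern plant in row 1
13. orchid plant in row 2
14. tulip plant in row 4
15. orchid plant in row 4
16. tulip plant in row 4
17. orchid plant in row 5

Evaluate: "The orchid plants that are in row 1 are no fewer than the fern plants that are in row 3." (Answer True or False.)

|orchid plants in row 1| = 2.
|fern plants in row 3| = 1.
The claim requires 2 ≥ 1, which holds.

True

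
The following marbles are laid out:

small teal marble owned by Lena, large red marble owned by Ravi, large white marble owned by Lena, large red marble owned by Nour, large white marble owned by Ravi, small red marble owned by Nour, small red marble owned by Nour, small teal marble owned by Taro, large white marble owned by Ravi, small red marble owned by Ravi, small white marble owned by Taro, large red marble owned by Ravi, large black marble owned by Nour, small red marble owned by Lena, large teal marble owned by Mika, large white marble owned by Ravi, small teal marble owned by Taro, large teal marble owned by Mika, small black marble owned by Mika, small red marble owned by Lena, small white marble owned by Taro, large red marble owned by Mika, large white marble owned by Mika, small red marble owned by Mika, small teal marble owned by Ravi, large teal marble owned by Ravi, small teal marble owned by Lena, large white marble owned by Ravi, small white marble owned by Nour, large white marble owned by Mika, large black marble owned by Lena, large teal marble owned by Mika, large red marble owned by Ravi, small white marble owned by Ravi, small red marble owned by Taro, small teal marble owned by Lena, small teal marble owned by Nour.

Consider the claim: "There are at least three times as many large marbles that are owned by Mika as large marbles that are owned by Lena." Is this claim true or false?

True

Count of large marbles owned by Mika: 6.
Count of large marbles owned by Lena: 2.
The claim requires 6 ≥ 3 × 2 = 6, which holds.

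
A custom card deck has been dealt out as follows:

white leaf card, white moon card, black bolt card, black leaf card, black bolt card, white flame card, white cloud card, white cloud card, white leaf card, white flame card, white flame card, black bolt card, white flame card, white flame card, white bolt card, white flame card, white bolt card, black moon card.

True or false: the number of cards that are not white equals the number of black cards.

cards that are not white: 5.
black cards: 5.
The claim requires 5 = 5, which holds.

True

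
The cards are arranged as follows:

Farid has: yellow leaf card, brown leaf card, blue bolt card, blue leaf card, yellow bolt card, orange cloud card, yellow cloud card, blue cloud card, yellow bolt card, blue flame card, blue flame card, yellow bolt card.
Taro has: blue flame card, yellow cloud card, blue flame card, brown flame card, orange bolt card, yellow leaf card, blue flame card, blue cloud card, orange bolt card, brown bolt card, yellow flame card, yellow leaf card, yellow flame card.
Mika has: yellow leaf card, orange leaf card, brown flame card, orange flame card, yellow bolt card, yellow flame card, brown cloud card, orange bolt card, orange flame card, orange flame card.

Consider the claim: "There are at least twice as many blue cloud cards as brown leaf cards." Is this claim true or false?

There are 2 blue cloud cards.
There is 1 brown leaf card.
The claim requires 2 ≥ 2 × 1 = 2, which holds.

True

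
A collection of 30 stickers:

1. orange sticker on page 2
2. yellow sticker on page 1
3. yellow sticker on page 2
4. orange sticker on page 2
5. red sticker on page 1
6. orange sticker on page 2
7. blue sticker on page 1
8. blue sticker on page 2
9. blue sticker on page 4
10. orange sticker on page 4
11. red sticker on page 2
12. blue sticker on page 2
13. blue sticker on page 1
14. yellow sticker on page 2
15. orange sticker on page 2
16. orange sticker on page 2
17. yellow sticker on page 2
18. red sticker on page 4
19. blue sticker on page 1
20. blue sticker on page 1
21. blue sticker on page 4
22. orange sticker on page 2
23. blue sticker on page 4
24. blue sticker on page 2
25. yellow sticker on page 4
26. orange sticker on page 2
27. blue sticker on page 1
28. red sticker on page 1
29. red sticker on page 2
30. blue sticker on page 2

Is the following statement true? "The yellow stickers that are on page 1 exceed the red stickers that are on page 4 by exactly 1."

yellow stickers on page 1: 1.
red stickers on page 4: 1.
The claim requires 1 − 1 (= 0) to equal 1, which does not hold.

False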